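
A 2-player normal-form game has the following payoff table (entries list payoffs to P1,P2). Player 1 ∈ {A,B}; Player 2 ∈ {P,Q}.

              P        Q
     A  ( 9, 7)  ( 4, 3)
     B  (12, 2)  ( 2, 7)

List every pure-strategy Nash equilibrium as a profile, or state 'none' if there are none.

Equilibria: none

(A,P): not NE [P1→B gives 12>9]
(A,Q): not NE [P2→P gives 7>3]
(B,P): not NE [P2→Q gives 7>2]
(B,Q): not NE [P1→A gives 4>2]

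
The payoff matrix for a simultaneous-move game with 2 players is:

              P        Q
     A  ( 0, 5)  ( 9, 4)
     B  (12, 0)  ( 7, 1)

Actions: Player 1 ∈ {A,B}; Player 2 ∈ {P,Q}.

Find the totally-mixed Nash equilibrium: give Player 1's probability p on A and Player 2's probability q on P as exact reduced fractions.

P1 indiff ⇒ q·0+(1-q)·9 = q·12+(1-q)·7 ⇒ q(-12) = (1-q)(-2) ⇒ q = 1/7
P2 indiff ⇒ p·5+(1-p)·0 = p·4+(1-p)·1 ⇒ p(1) = (1-p)(1) ⇒ p = 1/2

P1 mixes 1/2 on A; P2 mixes 1/7 on P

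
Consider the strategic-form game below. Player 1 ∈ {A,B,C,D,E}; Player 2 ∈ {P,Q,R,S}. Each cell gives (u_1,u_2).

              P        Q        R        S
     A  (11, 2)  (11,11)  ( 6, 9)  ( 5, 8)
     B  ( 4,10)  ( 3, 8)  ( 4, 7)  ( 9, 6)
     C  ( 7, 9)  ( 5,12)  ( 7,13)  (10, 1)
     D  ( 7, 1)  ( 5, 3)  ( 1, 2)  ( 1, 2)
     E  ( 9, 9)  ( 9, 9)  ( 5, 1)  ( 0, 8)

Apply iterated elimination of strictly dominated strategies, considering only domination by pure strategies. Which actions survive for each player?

P1 drop B (C beats it: P:7>4 Q:5>3 R:7>4 S:10>9)
P1 drop D (A beats it: P:11>7 Q:11>5 R:6>1 S:5>1)
P1 drop E (A beats it: P:11>9 Q:11>9 R:6>5 S:5>0)
P2 drop P (Q beats it: A:11>2 C:12>9)
P2 drop S (Q beats it: A:11>8 C:12>1)
P1→{A,C} P2→{Q,R}

IESDS → P1:{A,C} P2:{Q,R}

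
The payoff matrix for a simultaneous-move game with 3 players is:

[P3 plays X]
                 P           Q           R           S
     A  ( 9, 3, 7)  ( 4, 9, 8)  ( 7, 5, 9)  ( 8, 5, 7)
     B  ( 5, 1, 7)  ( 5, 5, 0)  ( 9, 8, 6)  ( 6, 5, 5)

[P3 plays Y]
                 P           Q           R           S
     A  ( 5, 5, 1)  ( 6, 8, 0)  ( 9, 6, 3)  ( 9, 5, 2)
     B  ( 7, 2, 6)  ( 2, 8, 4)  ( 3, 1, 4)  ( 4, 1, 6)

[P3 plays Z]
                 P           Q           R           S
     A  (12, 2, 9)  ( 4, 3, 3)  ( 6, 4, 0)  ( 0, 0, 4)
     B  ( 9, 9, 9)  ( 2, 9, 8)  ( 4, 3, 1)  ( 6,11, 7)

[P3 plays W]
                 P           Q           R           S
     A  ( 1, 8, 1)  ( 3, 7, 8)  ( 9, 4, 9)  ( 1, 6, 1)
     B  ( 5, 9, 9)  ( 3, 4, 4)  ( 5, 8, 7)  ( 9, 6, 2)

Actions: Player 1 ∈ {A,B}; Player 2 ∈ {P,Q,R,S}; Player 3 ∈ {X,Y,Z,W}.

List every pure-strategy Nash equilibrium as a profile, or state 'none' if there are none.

(A,P,X): not NE [P2→Q gives 9>3; P3→Z gives 9>7]
(A,P,Y): not NE [P1→B gives 7>5; P2→Q gives 8>5; P3→Z gives 9>1]
(A,P,Z): not NE [P2→R gives 4>2]
(A,P,W): not NE [P1→B gives 5>1; P3→Z gives 9>1]
(A,Q,X): not NE [P1→B gives 5>4]
(A,Q,Y): not NE [P3→W gives 8>0]
(A,Q,Z): not NE [P2→R gives 4>3; P3→W gives 8>3]
(A,Q,W): not NE [P2→P gives 8>7]
(A,R,X): not NE [P1→B gives 9>7; P2→Q gives 9>5]
(A,R,Y): not NE [P2→Q gives 8>6; P3→W gives 9>3]
(A,R,Z): not NE [P3→W gives 9>0]
(A,R,W): not NE [P2→P gives 8>4]
(A,S,X): not NE [P2→Q gives 9>5]
(A,S,Y): not NE [P2→Q gives 8>5; P3→X gives 7>2]
(A,S,Z): not NE [P1→B gives 6>0; P2→R gives 4>0; P3→X gives 7>4]
(A,S,W): not NE [P1→B gives 9>1; P2→P gives 8>6; P3→X gives 7>1]
(B,P,X): not NE [P1→A gives 9>5; P2→R gives 8>1; P3→W gives 9>7]
(B,P,Y): not NE [P2→Q gives 8>2; P3→W gives 9>6]
(B,P,Z): not NE [P1→A gives 12>9; P2→S gives 11>9]
(B,P,W): NE
(B,Q,X): not NE [P2→R gives 8>5; P3→Z gives 8>0]
(B,Q,Y): not NE [P1→A gives 6>2; P3→Z gives 8>4]
(B,Q,Z): not NE [P1→A gives 4>2; P2→S gives 11>9]
(B,Q,W): not NE [P2→P gives 9>4; P3→Z gives 8>4]
(B,R,X): not NE [P3→W gives 7>6]
(B,R,Y): not NE [P1→A gives 9>3; P2→Q gives 8>1; P3→W gives 7>4]
(B,R,Z): not NE [P1→A gives 6>4; P2→S gives 11>3; P3→W gives 7>1]
(B,R,W): not NE [P1→A gives 9>5; P2→P gives 9>8]
(B,S,X): not NE [P1→A gives 8>6; P2→R gives 8>5; P3→Z gives 7>5]
(B,S,Y): not NE [P1→A gives 9>4; P2→Q gives 8>1; P3→Z gives 7>6]
(B,S,Z): NE
(B,S,W): not NE [P2→P gives 9>6; P3→Z gives 7>2]

PSNE = {(B,P,W), (B,S,Z)}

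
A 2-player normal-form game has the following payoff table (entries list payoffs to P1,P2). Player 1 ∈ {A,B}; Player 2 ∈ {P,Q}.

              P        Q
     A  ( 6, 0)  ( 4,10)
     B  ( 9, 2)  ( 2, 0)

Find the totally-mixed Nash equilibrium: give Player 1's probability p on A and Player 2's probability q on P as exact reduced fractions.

P1 indiff ⇒ q·6+(1-q)·4 = q·9+(1-q)·2 ⇒ q(-3) = (1-q)(-2) ⇒ q = 2/5
P2 indiff ⇒ p·0+(1-p)·2 = p·10+(1-p)·0 ⇒ p(-10) = (1-p)(-2) ⇒ p = 1/6

p=1/6, q=2/5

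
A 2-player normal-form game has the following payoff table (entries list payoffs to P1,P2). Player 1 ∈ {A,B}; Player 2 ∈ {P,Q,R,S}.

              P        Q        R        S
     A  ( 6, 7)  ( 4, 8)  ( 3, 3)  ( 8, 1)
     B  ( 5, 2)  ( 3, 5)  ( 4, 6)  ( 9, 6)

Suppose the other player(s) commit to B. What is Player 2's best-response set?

BR_2 = {R,S}

u_2(P vs B) = 2
u_2(Q vs B) = 5
u_2(R vs B) = 6
u_2(S vs B) = 6
max payoff 6 at {R,S}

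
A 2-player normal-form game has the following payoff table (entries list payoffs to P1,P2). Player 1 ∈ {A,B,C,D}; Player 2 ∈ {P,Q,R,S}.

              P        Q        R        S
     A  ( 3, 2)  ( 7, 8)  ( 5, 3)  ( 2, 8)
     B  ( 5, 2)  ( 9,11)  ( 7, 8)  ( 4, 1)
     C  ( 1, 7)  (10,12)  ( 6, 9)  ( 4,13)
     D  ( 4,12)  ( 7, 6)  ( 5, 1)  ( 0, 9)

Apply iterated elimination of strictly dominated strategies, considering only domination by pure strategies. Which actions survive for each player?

IESDS → P1:{B,C} P2:{Q,S}

P1 drop A (B beats it: P:5>3 Q:9>7 R:7>5 S:4>2)
P1 drop D (B beats it: P:5>4 Q:9>7 R:7>5 S:4>0)
P2 drop P (Q beats it: B:11>2 C:12>7)
P2 drop R (Q beats it: B:11>8 C:12>9)
P1→{B,C} P2→{Q,S}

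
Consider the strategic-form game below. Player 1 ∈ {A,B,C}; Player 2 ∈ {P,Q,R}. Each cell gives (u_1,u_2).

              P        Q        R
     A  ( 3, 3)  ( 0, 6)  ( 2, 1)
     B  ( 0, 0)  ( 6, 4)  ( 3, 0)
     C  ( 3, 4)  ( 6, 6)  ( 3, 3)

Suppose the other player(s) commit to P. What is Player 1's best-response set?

BR_1 = {A,C}

u_1(A vs P) = 3
u_1(B vs P) = 0
u_1(C vs P) = 3
max payoff 3 at {A,C}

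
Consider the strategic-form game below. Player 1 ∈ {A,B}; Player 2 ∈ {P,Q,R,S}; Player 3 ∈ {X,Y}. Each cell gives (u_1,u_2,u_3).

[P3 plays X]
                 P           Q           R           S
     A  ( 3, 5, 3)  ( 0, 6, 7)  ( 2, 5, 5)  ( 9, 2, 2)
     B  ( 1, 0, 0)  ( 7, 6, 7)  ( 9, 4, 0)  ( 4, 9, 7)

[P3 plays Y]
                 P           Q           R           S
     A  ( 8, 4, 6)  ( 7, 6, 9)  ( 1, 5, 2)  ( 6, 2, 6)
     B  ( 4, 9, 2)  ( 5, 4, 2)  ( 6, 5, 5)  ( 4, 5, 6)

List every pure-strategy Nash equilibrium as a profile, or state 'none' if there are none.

(A,P,X): not NE [P2→Q gives 6>5; P3→Y gives 6>3]
(A,P,Y): not NE [P2→Q gives 6>4]
(A,Q,X): not NE [P1→B gives 7>0; P3→Y gives 9>7]
(A,Q,Y): NE
(A,R,X): not NE [P1→B gives 9>2; P2→Q gives 6>5]
(A,R,Y): not NE [P1→B gives 6>1; P2→Q gives 6>5; P3→X gives 5>2]
(A,S,X): not NE [P2→Q gives 6>2; P3→Y gives 6>2]
(A,S,Y): not NE [P2→Q gives 6>2]
(B,P,X): not NE [P1→A gives 3>1; P2→S gives 9>0; P3→Y gives 2>0]
(B,P,Y): not NE [P1→A gives 8>4]
(B,Q,X): not NE [P2→S gives 9>6]
(B,Q,Y): not NE [P1→A gives 7>5; P2→P gives 9>4; P3→X gives 7>2]
(B,R,X): not NE [P2→S gives 9>4; P3→Y gives 5>0]
(B,R,Y): not NE [P2→P gives 9>5]
(B,S,X): not NE [P1→A gives 9>4]
(B,S,Y): not NE [P1→A gives 6>4; P2→P gives 9>5; P3→X gives 7>6]

NE set: (A,Q,Y)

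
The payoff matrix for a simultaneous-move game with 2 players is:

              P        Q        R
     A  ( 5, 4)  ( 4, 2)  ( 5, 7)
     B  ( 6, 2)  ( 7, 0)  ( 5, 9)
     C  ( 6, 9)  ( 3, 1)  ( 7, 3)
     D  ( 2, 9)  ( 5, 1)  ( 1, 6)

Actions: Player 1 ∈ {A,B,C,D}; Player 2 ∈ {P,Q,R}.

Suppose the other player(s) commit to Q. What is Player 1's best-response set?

P1 best: {B}

u_1(A vs Q) = 4
u_1(B vs Q) = 7
u_1(C vs Q) = 3
u_1(D vs Q) = 5
max payoff 7 at {B}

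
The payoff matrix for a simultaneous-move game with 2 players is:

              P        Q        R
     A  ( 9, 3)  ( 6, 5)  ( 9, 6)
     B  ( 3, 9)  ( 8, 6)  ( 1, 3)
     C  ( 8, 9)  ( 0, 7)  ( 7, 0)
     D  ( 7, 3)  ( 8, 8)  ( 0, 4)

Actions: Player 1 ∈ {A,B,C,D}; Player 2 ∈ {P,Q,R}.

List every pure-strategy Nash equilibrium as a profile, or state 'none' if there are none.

(A,P): not NE [P2→R gives 6>3]
(A,Q): not NE [P1→D gives 8>6; P2→R gives 6>5]
(A,R): NE
(B,P): not NE [P1→A gives 9>3]
(B,Q): not NE [P2→P gives 9>6]
(B,R): not NE [P1→A gives 9>1; P2→P gives 9>3]
(C,P): not NE [P1→A gives 9>8]
(C,Q): not NE [P1→D gives 8>0; P2→P gives 9>7]
(C,R): not NE [P1→A gives 9>7; P2→P gives 9>0]
(D,P): not NE [P1→A gives 9>7; P2→Q gives 8>3]
(D,Q): NE
(D,R): not NE [P1→A gives 9>0; P2→Q gives 8>4]

NE set: (A,R), (D,Q)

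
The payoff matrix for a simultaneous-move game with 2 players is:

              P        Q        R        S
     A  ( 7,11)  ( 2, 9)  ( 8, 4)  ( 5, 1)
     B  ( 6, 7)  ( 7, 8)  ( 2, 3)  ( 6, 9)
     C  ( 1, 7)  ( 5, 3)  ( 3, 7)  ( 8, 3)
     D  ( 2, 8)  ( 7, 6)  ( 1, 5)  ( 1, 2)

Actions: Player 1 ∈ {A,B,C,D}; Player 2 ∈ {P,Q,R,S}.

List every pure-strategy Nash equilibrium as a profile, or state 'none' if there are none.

Nash profiles: (A,P)

(A,P): NE
(A,Q): not NE [P1→D gives 7>2; P2→P gives 11>9]
(A,R): not NE [P2→P gives 11>4]
(A,S): not NE [P1→C gives 8>5; P2→P gives 11>1]
(B,P): not NE [P1→A gives 7>6; P2→S gives 9>7]
(B,Q): not NE [P2→S gives 9>8]
(B,R): not NE [P1→A gives 8>2; P2→S gives 9>3]
(B,S): not NE [P1→C gives 8>6]
(C,P): not NE [P1→A gives 7>1]
(C,Q): not NE [P1→D gives 7>5; P2→R gives 7>3]
(C,R): not NE [P1→A gives 8>3]
(C,S): not NE [P2→R gives 7>3]
(D,P): not NE [P1→A gives 7>2]
(D,Q): not NE [P2→P gives 8>6]
(D,R): not NE [P1→A gives 8>1; P2→P gives 8>5]
(D,S): not NE [P1→C gives 8>1; P2→P gives 8>2]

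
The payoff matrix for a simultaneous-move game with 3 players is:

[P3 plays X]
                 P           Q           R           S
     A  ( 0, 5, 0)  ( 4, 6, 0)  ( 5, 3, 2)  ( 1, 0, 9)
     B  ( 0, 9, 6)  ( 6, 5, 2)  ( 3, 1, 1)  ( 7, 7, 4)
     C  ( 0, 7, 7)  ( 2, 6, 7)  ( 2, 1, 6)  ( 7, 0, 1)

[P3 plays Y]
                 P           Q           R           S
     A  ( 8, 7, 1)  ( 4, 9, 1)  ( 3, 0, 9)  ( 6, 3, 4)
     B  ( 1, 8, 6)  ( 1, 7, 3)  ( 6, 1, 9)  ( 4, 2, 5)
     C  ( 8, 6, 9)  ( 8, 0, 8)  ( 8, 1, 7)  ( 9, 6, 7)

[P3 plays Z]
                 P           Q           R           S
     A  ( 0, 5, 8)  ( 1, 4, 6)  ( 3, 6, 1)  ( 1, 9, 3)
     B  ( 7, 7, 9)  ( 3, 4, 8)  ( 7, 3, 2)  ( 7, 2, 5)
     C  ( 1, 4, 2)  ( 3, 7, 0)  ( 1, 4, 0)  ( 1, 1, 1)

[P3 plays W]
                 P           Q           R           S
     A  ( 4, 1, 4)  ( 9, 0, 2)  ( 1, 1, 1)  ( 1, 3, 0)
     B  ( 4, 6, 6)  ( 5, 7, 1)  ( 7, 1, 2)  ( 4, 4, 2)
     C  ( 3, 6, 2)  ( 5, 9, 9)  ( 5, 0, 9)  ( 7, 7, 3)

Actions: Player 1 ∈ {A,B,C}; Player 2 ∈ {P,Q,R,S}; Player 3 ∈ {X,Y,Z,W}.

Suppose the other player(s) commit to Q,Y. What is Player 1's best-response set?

argmax u_1 = {C}

u_1(A vs Q,Y) = 4
u_1(B vs Q,Y) = 1
u_1(C vs Q,Y) = 8
max payoff 8 at {C}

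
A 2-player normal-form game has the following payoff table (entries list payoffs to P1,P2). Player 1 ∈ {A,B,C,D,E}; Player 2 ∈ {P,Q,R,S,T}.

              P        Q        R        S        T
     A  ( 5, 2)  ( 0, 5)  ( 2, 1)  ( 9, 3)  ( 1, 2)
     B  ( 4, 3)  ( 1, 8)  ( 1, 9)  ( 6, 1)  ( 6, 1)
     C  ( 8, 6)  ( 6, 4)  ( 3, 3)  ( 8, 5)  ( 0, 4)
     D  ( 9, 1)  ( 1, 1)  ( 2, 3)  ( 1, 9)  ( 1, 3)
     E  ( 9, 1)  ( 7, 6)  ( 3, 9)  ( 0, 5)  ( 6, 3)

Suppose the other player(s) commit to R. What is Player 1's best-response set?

P1 best: {C,E}

u_1(A vs R) = 2
u_1(B vs R) = 1
u_1(C vs R) = 3
u_1(D vs R) = 2
u_1(E vs R) = 3
max payoff 3 at {C,E}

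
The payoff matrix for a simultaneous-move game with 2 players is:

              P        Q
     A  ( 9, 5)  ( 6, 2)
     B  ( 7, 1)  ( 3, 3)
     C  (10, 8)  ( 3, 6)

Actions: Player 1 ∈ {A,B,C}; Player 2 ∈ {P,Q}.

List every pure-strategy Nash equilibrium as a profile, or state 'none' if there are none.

PSNE = {(C,P)}

(A,P): not NE [P1→C gives 10>9]
(A,Q): not NE [P2→P gives 5>2]
(B,P): not NE [P1→C gives 10>7; P2→Q gives 3>1]
(B,Q): not NE [P1→A gives 6>3]
(C,P): NE
(C,Q): not NE [P1→A gives 6>3; P2→P gives 8>6]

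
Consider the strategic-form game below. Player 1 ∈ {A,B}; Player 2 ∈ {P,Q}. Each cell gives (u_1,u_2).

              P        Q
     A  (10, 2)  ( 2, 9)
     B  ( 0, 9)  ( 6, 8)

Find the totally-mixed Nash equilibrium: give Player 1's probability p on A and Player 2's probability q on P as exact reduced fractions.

P1 indiff ⇒ q·10+(1-q)·2 = q·0+(1-q)·6 ⇒ q(10) = (1-q)(4) ⇒ q = 2/7
P2 indiff ⇒ p·2+(1-p)·9 = p·9+(1-p)·8 ⇒ p(-7) = (1-p)(-1) ⇒ p = 1/8

p=1/8, q=2/7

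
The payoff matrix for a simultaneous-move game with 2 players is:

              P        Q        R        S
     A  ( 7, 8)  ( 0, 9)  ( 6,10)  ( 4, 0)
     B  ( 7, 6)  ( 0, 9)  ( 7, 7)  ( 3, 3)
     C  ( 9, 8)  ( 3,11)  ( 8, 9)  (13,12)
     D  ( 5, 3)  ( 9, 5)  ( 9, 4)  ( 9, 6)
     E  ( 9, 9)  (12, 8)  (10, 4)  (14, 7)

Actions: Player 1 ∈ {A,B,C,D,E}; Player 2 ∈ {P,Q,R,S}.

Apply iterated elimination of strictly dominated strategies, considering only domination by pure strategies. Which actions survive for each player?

P1 drop A (C beats it: P:9>7 Q:3>0 R:8>6 S:13>4)
P1 drop B (C beats it: P:9>7 Q:3>0 R:8>7 S:13>3)
P1 drop D (E beats it: P:9>5 Q:12>9 R:10>9 S:14>9)
P2 drop R (Q beats it: C:11>9 E:8>4)
P1→{C,E} P2→{P,Q,S}

Remaining: P1:{C,E} P2:{P,Q,S}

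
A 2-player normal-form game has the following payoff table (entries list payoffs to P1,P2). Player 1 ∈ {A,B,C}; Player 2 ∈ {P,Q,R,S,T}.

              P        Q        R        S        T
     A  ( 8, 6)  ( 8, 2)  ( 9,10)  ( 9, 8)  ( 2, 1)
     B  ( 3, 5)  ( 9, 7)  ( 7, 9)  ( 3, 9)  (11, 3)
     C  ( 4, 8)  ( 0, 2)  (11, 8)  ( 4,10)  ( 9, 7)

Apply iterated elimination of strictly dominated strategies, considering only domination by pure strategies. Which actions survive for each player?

P2 drop P (S beats it: A:8>6 B:9>5 C:10>8)
P2 drop Q (R beats it: A:10>2 B:9>7 C:8>2)
P2 drop T (R beats it: A:10>1 B:9>3 C:8>7)
P1 drop B (A beats it: R:9>7 S:9>3)
P1→{A,C} P2→{R,S}

IESDS → P1:{A,C} P2:{R,S}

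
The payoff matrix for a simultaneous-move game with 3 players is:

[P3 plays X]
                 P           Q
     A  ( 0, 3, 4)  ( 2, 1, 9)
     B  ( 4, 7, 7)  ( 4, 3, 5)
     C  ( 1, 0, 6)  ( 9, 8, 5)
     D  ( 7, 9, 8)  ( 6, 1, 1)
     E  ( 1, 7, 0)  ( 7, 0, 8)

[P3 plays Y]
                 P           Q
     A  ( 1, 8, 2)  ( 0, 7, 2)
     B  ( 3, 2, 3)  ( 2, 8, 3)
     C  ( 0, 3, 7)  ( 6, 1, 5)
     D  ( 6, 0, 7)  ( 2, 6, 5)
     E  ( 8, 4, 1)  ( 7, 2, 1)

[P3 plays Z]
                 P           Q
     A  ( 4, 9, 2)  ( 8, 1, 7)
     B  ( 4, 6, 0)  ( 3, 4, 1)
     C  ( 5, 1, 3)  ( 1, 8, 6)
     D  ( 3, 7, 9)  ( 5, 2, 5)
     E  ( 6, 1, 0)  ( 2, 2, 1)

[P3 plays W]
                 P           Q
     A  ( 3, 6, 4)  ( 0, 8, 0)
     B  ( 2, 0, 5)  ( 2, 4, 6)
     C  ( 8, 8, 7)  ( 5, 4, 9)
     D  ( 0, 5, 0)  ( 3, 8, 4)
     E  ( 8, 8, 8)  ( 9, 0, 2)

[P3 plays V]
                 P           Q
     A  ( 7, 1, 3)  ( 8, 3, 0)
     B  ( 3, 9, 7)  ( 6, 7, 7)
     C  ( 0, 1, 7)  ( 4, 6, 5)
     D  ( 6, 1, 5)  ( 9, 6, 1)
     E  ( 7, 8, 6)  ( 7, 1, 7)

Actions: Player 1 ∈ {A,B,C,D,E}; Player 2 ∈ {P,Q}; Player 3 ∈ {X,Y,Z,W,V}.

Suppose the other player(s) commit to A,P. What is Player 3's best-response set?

argmax u_3 = {X,W}

u_3(X vs A,P) = 4
u_3(Y vs A,P) = 2
u_3(Z vs A,P) = 2
u_3(W vs A,P) = 4
u_3(V vs A,P) = 3
max payoff 4 at {X,W}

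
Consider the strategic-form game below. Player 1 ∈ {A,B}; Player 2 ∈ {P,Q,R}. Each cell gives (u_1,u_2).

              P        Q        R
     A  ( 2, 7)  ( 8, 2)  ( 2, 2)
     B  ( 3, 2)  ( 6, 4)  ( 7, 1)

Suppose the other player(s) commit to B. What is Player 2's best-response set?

BR_2 = {Q}

u_2(P vs B) = 2
u_2(Q vs B) = 4
u_2(R vs B) = 1
max payoff 4 at {Q}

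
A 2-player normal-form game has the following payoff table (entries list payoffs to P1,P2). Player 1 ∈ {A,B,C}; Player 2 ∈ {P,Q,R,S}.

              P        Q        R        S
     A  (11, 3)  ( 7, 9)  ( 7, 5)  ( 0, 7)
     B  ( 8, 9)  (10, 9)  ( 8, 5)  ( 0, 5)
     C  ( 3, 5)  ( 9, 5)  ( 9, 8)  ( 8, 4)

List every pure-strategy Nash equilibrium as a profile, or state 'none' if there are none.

(A,P): not NE [P2→Q gives 9>3]
(A,Q): not NE [P1→B gives 10>7]
(A,R): not NE [P1→C gives 9>7; P2→Q gives 9>5]
(A,S): not NE [P1→C gives 8>0; P2→Q gives 9>7]
(B,P): not NE [P1→A gives 11>8]
(B,Q): NE
(B,R): not NE [P1→C gives 9>8; P2→Q gives 9>5]
(B,S): not NE [P1→C gives 8>0; P2→Q gives 9>5]
(C,P): not NE [P1→A gives 11>3; P2→R gives 8>5]
(C,Q): not NE [P1→B gives 10>9; P2→R gives 8>5]
(C,R): NE
(C,S): not NE [P2→R gives 8>4]

PSNE = {(B,Q), (C,R)}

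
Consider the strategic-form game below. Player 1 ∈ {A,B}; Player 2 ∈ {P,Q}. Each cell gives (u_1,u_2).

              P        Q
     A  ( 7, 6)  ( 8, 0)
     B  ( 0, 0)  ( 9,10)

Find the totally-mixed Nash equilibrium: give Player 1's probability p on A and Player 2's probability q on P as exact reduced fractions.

P1 indiff ⇒ q·7+(1-q)·8 = q·0+(1-q)·9 ⇒ q(7) = (1-q)(1) ⇒ q = 1/8
P2 indiff ⇒ p·6+(1-p)·0 = p·0+(1-p)·10 ⇒ p(6) = (1-p)(10) ⇒ p = 5/8

(p,q) = (5/8, 1/8)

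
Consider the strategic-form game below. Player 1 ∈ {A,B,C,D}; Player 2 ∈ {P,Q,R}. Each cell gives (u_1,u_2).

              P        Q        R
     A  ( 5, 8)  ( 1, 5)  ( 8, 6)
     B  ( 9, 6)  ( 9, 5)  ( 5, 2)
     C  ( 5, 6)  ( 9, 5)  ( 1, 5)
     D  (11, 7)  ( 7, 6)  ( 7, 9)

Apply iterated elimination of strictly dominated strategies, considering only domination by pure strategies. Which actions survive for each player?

IESDS → P1:{A,D} P2:{P,R}

P2 drop Q (P beats it: A:8>5 B:6>5 C:6>5 D:7>6)
P1 drop B (D beats it: P:11>9 R:7>5)
P1 drop C (D beats it: P:11>5 R:7>1)
P1→{A,D} P2→{P,R}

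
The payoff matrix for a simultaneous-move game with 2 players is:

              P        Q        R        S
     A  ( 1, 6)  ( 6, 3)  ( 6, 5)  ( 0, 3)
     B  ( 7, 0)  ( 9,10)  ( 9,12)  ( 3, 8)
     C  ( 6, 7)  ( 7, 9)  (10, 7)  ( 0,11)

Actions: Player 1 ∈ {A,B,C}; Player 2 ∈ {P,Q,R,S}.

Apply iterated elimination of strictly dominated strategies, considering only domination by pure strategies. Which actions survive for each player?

IESDS → P1:{B,C} P2:{Q,R,S}

P1 drop A (B beats it: P:7>1 Q:9>6 R:9>6 S:3>0)
P2 drop P (Q beats it: B:10>0 C:9>7)
P1→{B,C} P2→{Q,R,S}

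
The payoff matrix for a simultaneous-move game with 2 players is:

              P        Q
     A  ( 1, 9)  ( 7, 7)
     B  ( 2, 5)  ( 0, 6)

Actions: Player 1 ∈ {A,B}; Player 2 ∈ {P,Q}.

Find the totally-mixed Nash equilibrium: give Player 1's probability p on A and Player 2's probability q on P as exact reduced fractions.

P1 mixes 1/3 on A; P2 mixes 7/8 on P

P1 indiff ⇒ q·1+(1-q)·7 = q·2+(1-q)·0 ⇒ q(-1) = (1-q)(-7) ⇒ q = 7/8
P2 indiff ⇒ p·9+(1-p)·5 = p·7+(1-p)·6 ⇒ p(2) = (1-p)(1) ⇒ p = 1/3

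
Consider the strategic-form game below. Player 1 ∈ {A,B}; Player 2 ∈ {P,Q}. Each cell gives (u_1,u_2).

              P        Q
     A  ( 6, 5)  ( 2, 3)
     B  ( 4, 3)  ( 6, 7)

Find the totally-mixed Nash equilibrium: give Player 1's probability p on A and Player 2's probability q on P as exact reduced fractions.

P1 indiff ⇒ q·6+(1-q)·2 = q·4+(1-q)·6 ⇒ q(2) = (1-q)(4) ⇒ q = 2/3
P2 indiff ⇒ p·5+(1-p)·3 = p·3+(1-p)·7 ⇒ p(2) = (1-p)(4) ⇒ p = 2/3

P1 mixes 2/3 on A; P2 mixes 2/3 on P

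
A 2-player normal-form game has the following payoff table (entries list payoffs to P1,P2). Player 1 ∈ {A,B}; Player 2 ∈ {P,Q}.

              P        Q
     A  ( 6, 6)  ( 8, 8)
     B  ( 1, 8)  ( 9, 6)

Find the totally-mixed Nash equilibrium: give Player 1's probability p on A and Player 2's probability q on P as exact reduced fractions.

(p,q) = (1/2, 1/6)

P1 indiff ⇒ q·6+(1-q)·8 = q·1+(1-q)·9 ⇒ q(5) = (1-q)(1) ⇒ q = 1/6
P2 indiff ⇒ p·6+(1-p)·8 = p·8+(1-p)·6 ⇒ p(-2) = (1-p)(-2) ⇒ p = 1/2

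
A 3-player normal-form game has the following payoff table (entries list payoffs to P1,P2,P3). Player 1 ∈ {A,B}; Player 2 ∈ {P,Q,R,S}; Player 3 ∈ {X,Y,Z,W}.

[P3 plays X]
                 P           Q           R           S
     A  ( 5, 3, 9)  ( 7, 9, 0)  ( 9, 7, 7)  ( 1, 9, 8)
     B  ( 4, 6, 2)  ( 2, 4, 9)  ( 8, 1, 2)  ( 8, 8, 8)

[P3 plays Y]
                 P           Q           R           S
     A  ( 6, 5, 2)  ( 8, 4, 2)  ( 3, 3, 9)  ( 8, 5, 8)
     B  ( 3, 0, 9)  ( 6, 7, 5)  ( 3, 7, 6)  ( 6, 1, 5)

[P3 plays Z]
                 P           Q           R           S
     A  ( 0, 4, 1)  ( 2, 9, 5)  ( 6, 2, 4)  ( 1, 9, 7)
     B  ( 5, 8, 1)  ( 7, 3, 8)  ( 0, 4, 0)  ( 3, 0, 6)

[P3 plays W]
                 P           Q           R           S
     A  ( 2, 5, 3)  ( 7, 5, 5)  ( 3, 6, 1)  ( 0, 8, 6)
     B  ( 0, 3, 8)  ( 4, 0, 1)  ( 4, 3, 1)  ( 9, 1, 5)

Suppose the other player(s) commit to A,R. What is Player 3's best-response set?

argmax u_3 = {Y}

u_3(X vs A,R) = 7
u_3(Y vs A,R) = 9
u_3(Z vs A,R) = 4
u_3(W vs A,R) = 1
max payoff 9 at {Y}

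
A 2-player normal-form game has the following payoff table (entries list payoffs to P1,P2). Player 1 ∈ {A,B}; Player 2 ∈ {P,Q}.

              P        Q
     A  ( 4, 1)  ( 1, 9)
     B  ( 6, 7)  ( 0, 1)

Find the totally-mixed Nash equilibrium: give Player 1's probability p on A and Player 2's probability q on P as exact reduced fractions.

P1 indiff ⇒ q·4+(1-q)·1 = q·6+(1-q)·0 ⇒ q(-2) = (1-q)(-1) ⇒ q = 1/3
P2 indiff ⇒ p·1+(1-p)·7 = p·9+(1-p)·1 ⇒ p(-8) = (1-p)(-6) ⇒ p = 3/7

p=3/7, q=1/3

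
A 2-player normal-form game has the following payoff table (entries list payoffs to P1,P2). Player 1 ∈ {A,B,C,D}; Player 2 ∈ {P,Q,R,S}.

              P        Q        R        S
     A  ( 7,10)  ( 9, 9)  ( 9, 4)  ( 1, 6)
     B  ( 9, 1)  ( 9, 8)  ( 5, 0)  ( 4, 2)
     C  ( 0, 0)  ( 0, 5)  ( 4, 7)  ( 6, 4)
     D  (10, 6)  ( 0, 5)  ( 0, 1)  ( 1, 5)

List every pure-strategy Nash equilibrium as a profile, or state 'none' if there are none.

(A,P): not NE [P1→D gives 10>7]
(A,Q): not NE [P2→P gives 10>9]
(A,R): not NE [P2→P gives 10>4]
(A,S): not NE [P1→C gives 6>1; P2→P gives 10>6]
(B,P): not NE [P1→D gives 10>9; P2→Q gives 8>1]
(B,Q): NE
(B,R): not NE [P1→A gives 9>5; P2→Q gives 8>0]
(B,S): not NE [P1→C gives 6>4; P2→Q gives 8>2]
(C,P): not NE [P1→D gives 10>0; P2→R gives 7>0]
(C,Q): not NE [P1→B gives 9>0; P2→R gives 7>5]
(C,R): not NE [P1→A gives 9>4]
(C,S): not NE [P2→R gives 7>4]
(D,P): NE
(D,Q): not NE [P1→B gives 9>0; P2→P gives 6>5]
(D,R): not NE [P1→A gives 9>0; P2→P gives 6>1]
(D,S): not NE [P1→C gives 6>1; P2→P gives 6>5]

PSNE = {(B,Q), (D,P)}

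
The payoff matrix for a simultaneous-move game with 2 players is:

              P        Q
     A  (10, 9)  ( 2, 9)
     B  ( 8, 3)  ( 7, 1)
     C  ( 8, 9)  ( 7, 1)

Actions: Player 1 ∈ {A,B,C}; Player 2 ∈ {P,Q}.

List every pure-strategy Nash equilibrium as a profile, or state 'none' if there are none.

(A,P): NE
(A,Q): not NE [P1→C gives 7>2]
(B,P): not NE [P1→A gives 10>8]
(B,Q): not NE [P2→P gives 3>1]
(C,P): not NE [P1→A gives 10>8]
(C,Q): not NE [P2→P gives 9>1]

PSNE = {(A,P)}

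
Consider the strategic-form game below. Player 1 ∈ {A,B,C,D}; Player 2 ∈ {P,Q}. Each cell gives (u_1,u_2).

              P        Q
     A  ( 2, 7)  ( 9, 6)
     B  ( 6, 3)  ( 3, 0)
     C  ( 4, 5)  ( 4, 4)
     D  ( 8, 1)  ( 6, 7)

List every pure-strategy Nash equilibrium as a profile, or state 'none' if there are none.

PSNE: ∅

(A,P): not NE [P1→D gives 8>2]
(A,Q): not NE [P2→P gives 7>6]
(B,P): not NE [P1→D gives 8>6]
(B,Q): not NE [P1→A gives 9>3; P2→P gives 3>0]
(C,P): not NE [P1→D gives 8>4]
(C,Q): not NE [P1→A gives 9>4; P2→P gives 5>4]
(D,P): not NE [P2→Q gives 7>1]
(D,Q): not NE [P1→A gives 9>6]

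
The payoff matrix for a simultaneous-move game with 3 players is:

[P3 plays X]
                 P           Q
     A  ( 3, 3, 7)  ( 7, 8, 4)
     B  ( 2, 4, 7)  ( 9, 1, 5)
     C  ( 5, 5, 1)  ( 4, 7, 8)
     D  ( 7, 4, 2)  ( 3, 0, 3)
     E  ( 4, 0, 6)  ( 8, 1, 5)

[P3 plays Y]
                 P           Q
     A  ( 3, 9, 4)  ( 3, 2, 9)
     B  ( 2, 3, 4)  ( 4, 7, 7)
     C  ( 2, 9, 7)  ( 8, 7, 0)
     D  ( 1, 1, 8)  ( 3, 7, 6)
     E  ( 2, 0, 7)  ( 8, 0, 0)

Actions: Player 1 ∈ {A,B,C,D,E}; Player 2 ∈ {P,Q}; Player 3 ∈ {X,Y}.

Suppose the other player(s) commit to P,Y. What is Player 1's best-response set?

u_1(A vs P,Y) = 3
u_1(B vs P,Y) = 2
u_1(C vs P,Y) = 2
u_1(D vs P,Y) = 1
u_1(E vs P,Y) = 2
max payoff 3 at {A}

P1 best: {A}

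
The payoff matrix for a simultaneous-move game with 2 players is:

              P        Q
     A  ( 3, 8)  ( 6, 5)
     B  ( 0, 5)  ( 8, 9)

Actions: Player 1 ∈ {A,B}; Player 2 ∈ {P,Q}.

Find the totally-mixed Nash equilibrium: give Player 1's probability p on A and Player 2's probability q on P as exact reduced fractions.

(p,q) = (4/7, 2/5)

P1 indiff ⇒ q·3+(1-q)·6 = q·0+(1-q)·8 ⇒ q(3) = (1-q)(2) ⇒ q = 2/5
P2 indiff ⇒ p·8+(1-p)·5 = p·5+(1-p)·9 ⇒ p(3) = (1-p)(4) ⇒ p = 4/7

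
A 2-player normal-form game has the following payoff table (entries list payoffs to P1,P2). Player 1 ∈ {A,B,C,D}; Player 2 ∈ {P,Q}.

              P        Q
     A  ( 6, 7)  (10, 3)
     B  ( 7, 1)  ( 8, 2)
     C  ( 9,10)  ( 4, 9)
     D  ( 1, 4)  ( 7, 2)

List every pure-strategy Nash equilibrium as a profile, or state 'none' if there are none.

NE set: (C,P)

(A,P): not NE [P1→C gives 9>6]
(A,Q): not NE [P2→P gives 7>3]
(B,P): not NE [P1→C gives 9>7; P2→Q gives 2>1]
(B,Q): not NE [P1→A gives 10>8]
(C,P): NE
(C,Q): not NE [P1→A gives 10>4; P2→P gives 10>9]
(D,P): not NE [P1→C gives 9>1]
(D,Q): not NE [P1→A gives 10>7; P2→P gives 4>2]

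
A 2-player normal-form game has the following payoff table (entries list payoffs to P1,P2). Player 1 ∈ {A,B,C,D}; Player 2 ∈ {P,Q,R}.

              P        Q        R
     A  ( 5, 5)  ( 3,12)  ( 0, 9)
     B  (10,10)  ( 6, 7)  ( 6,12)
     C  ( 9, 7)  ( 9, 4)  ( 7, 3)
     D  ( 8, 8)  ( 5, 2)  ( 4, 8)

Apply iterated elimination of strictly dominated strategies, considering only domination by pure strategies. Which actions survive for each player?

Remaining: P1:{B,C} P2:{P,R}

P1 drop A (B beats it: P:10>5 Q:6>3 R:6>0)
P1 drop D (B beats it: P:10>8 Q:6>5 R:6>4)
P2 drop Q (P beats it: B:10>7 C:7>4)
P1→{B,C} P2→{P,R}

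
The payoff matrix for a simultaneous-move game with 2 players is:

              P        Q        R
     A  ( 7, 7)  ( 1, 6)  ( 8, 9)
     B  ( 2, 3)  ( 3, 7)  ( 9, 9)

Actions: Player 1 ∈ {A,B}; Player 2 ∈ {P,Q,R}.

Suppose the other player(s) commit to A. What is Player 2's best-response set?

u_2(P vs A) = 7
u_2(Q vs A) = 6
u_2(R vs A) = 9
max payoff 9 at {R}

P2 best: {R}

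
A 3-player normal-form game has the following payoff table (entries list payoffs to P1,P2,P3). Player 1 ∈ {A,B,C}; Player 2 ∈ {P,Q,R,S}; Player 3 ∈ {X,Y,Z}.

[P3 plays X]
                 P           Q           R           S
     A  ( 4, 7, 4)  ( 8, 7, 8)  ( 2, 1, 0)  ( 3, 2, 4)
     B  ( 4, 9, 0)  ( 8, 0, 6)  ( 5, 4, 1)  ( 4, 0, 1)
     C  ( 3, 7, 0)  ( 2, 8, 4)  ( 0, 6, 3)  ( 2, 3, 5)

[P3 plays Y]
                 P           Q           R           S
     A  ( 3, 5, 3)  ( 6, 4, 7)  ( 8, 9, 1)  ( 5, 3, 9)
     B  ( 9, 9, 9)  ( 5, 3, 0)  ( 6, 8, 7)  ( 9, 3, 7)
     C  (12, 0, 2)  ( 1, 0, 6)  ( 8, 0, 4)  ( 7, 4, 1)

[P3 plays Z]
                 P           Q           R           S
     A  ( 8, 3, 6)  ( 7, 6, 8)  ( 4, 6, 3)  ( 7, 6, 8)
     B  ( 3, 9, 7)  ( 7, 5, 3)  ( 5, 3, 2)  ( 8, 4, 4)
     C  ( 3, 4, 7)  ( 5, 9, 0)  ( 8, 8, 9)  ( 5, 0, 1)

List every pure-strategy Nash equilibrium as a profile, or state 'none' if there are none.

NE set: (A,Q,X), (A,Q,Z)

(A,P,X): not NE [P3→Z gives 6>4]
(A,P,Y): not NE [P1→C gives 12>3; P2→R gives 9>5; P3→Z gives 6>3]
(A,P,Z): not NE [P2→S gives 6>3]
(A,Q,X): NE
(A,Q,Y): not NE [P2→R gives 9>4; P3→Z gives 8>7]
(A,Q,Z): NE
(A,R,X): not NE [P1→B gives 5>2; P2→Q gives 7>1; P3→Z gives 3>0]
(A,R,Y): not NE [P3→Z gives 3>1]
(A,R,Z): not NE [P1→C gives 8>4]
(A,S,X): not NE [P1→B gives 4>3; P2→Q gives 7>2; P3→Y gives 9>4]
(A,S,Y): not NE [P1→B gives 9>5; P2→R gives 9>3]
(A,S,Z): not NE [P1→B gives 8>7; P3→Y gives 9>8]
(B,P,X): not NE [P3→Y gives 9>0]
(B,P,Y): not NE [P1→C gives 12>9]
(B,P,Z): not NE [P1→A gives 8>3; P3→Y gives 9>7]
(B,Q,X): not NE [P2→P gives 9>0]
(B,Q,Y): not NE [P1→A gives 6>5; P2→P gives 9>3; P3→X gives 6>0]
(B,Q,Z): not NE [P2→P gives 9>5; P3→X gives 6>3]
(B,R,X): not NE [P2→P gives 9>4; P3→Y gives 7>1]
(B,R,Y): not NE [P1→C gives 8>6; P2→P gives 9>8]
(B,R,Z): not NE [P1→C gives 8>5; P2→P gives 9>3; P3→Y gives 7>2]
(B,S,X): not NE [P2→P gives 9>0; P3→Y gives 7>1]
(B,S,Y): not NE [P2→P gives 9>3]
(B,S,Z): not NE [P2→P gives 9>4; P3→Y gives 7>4]
(C,P,X): not NE [P1→B gives 4>3; P2→Q gives 8>7; P3→Z gives 7>0]
(C,P,Y): not NE [P2→S gives 4>0; P3→Z gives 7>2]
(C,P,Z): not NE [P1→A gives 8>3; P2→Q gives 9>4]
(C,Q,X): not NE [P1→B gives 8>2; P3→Y gives 6>4]
(C,Q,Y): not NE [P1→A gives 6>1; P2→S gives 4>0]
(C,Q,Z): not NE [P1→B gives 7>5; P3→Y gives 6>0]
(C,R,X): not NE [P1→B gives 5>0; P2→Q gives 8>6; P3→Z gives 9>3]
(C,R,Y): not NE [P2→S gives 4>0; P3→Z gives 9>4]
(C,R,Z): not NE [P2→Q gives 9>8]
(C,S,X): not NE [P1→B gives 4>2; P2→Q gives 8>3]
(C,S,Y): not NE [P1→B gives 9>7; P3→X gives 5>1]
(C,S,Z): not NE [P1→B gives 8>5; P2→Q gives 9>0; P3→X gives 5>1]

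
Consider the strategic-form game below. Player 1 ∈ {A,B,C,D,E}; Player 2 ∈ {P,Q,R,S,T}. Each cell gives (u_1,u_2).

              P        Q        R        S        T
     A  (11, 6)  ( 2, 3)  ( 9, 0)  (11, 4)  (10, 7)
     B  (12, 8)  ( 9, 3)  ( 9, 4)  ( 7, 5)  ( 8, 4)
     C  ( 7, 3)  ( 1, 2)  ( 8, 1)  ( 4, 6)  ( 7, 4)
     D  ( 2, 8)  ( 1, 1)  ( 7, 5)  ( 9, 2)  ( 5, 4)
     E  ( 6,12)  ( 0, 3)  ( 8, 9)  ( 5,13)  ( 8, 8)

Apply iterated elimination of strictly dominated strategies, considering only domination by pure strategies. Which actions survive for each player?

P1 drop C (A beats it: P:11>7 Q:2>1 R:9>8 S:11>4 T:10>7)
P1 drop D (A beats it: P:11>2 Q:2>1 R:9>7 S:11>9 T:10>5)
P1 drop E (A beats it: P:11>6 Q:2>0 R:9>8 S:11>5 T:10>8)
P2 drop Q (P beats it: A:6>3 B:8>3)
P2 drop R (P beats it: A:6>0 B:8>4)
P2 drop S (P beats it: A:6>4 B:8>5)
P1→{A,B} P2→{P,T}

IESDS → P1:{A,B} P2:{P,T}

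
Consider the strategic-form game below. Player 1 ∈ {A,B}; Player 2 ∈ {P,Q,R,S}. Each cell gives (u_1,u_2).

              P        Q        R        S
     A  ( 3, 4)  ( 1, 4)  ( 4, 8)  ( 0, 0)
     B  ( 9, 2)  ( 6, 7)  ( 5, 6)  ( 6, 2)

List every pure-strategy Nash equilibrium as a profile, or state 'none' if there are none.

(A,P): not NE [P1→B gives 9>3; P2→R gives 8>4]
(A,Q): not NE [P1→B gives 6>1; P2→R gives 8>4]
(A,R): not NE [P1→B gives 5>4]
(A,S): not NE [P1→B gives 6>0; P2→R gives 8>0]
(B,P): not NE [P2→Q gives 7>2]
(B,Q): NE
(B,R): not NE [P2→Q gives 7>6]
(B,S): not NE [P2→Q gives 7>2]

Nash profiles: (B,Q)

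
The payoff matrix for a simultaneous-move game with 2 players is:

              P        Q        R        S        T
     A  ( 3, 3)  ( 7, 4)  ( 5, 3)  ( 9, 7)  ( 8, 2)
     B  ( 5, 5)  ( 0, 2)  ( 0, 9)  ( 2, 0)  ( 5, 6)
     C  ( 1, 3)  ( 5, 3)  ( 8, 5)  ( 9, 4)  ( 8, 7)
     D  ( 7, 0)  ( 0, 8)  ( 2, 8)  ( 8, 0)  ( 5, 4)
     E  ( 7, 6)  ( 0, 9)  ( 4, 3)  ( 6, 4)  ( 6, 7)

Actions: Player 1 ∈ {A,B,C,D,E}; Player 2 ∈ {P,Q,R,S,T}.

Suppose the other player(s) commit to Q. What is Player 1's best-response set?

BR_1 = {A}

u_1(A vs Q) = 7
u_1(B vs Q) = 0
u_1(C vs Q) = 5
u_1(D vs Q) = 0
u_1(E vs Q) = 0
max payoff 7 at {A}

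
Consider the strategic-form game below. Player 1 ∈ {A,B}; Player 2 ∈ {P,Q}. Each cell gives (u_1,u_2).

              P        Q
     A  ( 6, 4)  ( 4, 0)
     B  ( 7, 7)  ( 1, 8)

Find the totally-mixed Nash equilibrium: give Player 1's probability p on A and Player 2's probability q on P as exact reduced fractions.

P1 mixes 1/5 on A; P2 mixes 3/4 on P

P1 indiff ⇒ q·6+(1-q)·4 = q·7+(1-q)·1 ⇒ q(-1) = (1-q)(-3) ⇒ q = 3/4
P2 indiff ⇒ p·4+(1-p)·7 = p·0+(1-p)·8 ⇒ p(4) = (1-p)(1) ⇒ p = 1/5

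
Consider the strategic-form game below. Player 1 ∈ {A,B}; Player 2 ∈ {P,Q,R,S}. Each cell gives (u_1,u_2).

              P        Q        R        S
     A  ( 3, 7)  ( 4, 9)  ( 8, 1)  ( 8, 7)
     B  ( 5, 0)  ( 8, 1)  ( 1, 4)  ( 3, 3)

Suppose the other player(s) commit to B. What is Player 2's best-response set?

P2 best: {R}

u_2(P vs B) = 0
u_2(Q vs B) = 1
u_2(R vs B) = 4
u_2(S vs B) = 3
max payoff 4 at {R}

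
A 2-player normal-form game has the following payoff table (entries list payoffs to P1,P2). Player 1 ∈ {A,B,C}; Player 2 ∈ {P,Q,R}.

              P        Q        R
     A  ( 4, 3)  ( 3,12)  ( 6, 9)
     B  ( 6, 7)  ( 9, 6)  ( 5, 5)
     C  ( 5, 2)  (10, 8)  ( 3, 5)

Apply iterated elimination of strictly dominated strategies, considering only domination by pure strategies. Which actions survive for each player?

Remaining: P1:{B,C} P2:{P,Q}

P2 drop R (Q beats it: A:12>9 B:6>5 C:8>5)
P1 drop A (B beats it: P:6>4 Q:9>3)
P1→{B,C} P2→{P,Q}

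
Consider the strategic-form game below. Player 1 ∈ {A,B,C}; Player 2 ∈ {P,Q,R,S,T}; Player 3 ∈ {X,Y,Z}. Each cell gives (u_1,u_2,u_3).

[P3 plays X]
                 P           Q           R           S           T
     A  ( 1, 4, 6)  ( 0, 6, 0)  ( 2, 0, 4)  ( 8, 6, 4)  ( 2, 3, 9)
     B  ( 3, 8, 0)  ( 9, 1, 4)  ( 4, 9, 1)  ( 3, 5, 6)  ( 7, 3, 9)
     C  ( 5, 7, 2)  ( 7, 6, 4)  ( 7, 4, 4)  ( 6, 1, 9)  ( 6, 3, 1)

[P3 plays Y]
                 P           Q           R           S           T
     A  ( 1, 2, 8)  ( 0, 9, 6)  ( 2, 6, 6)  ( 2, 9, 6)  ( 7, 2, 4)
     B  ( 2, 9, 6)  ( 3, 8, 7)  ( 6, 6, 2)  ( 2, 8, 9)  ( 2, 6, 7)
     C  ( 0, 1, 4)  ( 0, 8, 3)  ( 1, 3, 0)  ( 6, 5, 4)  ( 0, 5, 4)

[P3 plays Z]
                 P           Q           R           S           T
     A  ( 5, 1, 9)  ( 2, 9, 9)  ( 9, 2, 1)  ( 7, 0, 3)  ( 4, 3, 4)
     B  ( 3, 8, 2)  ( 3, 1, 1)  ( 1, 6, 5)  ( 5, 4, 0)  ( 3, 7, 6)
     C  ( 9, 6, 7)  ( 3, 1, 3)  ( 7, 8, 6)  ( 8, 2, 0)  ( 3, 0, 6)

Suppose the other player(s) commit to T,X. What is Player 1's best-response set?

BR_1 = {B}

u_1(A vs T,X) = 2
u_1(B vs T,X) = 7
u_1(C vs T,X) = 6
max payoff 7 at {B}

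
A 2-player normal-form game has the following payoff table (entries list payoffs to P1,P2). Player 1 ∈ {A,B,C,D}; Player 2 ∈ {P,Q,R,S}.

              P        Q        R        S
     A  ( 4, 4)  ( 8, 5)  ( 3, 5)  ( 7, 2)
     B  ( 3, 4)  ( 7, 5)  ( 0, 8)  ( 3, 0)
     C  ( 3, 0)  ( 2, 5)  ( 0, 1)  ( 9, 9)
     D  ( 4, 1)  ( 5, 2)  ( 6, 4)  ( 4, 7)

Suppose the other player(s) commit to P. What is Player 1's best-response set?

BR_1 = {A,D}

u_1(A vs P) = 4
u_1(B vs P) = 3
u_1(C vs P) = 3
u_1(D vs P) = 4
max payoff 4 at {A,D}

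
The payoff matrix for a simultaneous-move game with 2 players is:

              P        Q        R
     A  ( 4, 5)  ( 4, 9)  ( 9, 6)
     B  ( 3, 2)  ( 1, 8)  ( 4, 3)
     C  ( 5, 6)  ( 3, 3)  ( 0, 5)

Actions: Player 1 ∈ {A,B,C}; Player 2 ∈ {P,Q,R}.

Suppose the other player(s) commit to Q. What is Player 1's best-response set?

u_1(A vs Q) = 4
u_1(B vs Q) = 1
u_1(C vs Q) = 3
max payoff 4 at {A}

argmax u_1 = {A}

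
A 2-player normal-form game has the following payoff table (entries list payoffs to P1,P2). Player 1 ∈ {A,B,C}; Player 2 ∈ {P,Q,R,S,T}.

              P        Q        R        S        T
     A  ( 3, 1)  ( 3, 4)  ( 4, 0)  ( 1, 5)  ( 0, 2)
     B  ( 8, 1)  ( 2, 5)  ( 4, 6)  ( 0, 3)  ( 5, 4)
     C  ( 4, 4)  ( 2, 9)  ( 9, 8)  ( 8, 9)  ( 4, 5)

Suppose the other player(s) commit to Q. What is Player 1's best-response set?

u_1(A vs Q) = 3
u_1(B vs Q) = 2
u_1(C vs Q) = 2
max payoff 3 at {A}

argmax u_1 = {A}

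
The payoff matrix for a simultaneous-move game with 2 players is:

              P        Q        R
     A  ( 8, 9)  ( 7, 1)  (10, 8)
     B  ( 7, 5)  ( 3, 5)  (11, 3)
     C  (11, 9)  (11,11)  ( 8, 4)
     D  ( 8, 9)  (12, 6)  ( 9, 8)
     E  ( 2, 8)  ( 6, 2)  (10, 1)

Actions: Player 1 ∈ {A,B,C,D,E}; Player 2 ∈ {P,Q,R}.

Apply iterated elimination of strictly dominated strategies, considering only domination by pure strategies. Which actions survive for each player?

Survivors P1:{C,D} P2:{P,Q}

P2 drop R (P beats it: A:9>8 B:5>3 C:9>4 D:9>8 E:8>1)
P1 drop A (C beats it: P:11>8 Q:11>7)
P1 drop B (C beats it: P:11>7 Q:11>3)
P1 drop E (C beats it: P:11>2 Q:11>6)
P1→{C,D} P2→{P,Q}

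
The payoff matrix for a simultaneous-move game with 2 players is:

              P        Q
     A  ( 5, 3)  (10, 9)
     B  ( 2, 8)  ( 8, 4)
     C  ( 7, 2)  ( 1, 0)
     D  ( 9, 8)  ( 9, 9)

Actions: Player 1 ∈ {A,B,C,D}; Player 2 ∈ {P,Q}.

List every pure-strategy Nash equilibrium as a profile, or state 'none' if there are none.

NE set: (A,Q)

(A,P): not NE [P1→D gives 9>5; P2→Q gives 9>3]
(A,Q): NE
(B,P): not NE [P1→D gives 9>2]
(B,Q): not NE [P1→A gives 10>8; P2→P gives 8>4]
(C,P): not NE [P1→D gives 9>7]
(C,Q): not NE [P1→A gives 10>1; P2→P gives 2>0]
(D,P): not NE [P2→Q gives 9>8]
(D,Q): not NE [P1→A gives 10>9]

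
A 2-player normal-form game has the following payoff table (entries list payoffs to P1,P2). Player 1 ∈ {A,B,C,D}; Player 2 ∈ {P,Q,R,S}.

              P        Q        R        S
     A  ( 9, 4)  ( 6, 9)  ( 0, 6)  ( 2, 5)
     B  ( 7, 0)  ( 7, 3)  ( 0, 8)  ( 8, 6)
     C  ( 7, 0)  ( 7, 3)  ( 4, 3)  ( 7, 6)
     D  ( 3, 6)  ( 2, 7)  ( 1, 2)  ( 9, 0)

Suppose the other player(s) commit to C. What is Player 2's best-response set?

P2 best: {S}

u_2(P vs C) = 0
u_2(Q vs C) = 3
u_2(R vs C) = 3
u_2(S vs C) = 6
max payoff 6 at {S}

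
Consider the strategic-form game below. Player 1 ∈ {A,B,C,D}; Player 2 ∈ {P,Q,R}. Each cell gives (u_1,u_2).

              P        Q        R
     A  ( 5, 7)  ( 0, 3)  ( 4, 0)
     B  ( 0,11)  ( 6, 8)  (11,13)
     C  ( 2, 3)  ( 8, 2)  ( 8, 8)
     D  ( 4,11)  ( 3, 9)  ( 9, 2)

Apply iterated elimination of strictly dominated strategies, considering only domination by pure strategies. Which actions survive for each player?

Survivors P1:{A,B,D} P2:{P,R}

P2 drop Q (P beats it: A:7>3 B:11>8 C:3>2 D:11>9)
P1 drop C (D beats it: P:4>2 R:9>8)
P1→{A,B,D} P2→{P,R}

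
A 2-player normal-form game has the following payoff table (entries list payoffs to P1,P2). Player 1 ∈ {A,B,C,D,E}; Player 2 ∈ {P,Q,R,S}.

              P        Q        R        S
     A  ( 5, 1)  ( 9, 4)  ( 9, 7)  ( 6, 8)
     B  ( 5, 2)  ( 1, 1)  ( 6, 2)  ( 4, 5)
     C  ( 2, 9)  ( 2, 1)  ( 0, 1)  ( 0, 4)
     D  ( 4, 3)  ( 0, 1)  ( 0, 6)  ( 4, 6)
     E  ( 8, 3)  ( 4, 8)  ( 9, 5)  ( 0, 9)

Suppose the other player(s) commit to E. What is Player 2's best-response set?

u_2(P vs E) = 3
u_2(Q vs E) = 8
u_2(R vs E) = 5
u_2(S vs E) = 9
max payoff 9 at {S}

P2 best: {S}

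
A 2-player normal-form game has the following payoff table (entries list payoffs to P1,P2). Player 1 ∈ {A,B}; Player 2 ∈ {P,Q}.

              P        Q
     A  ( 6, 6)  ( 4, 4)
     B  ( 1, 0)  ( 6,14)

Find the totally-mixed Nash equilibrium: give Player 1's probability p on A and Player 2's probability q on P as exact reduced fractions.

P1 mixes 7/8 on A; P2 mixes 2/7 on P

P1 indiff ⇒ q·6+(1-q)·4 = q·1+(1-q)·6 ⇒ q(5) = (1-q)(2) ⇒ q = 2/7
P2 indiff ⇒ p·6+(1-p)·0 = p·4+(1-p)·14 ⇒ p(2) = (1-p)(14) ⇒ p = 7/8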